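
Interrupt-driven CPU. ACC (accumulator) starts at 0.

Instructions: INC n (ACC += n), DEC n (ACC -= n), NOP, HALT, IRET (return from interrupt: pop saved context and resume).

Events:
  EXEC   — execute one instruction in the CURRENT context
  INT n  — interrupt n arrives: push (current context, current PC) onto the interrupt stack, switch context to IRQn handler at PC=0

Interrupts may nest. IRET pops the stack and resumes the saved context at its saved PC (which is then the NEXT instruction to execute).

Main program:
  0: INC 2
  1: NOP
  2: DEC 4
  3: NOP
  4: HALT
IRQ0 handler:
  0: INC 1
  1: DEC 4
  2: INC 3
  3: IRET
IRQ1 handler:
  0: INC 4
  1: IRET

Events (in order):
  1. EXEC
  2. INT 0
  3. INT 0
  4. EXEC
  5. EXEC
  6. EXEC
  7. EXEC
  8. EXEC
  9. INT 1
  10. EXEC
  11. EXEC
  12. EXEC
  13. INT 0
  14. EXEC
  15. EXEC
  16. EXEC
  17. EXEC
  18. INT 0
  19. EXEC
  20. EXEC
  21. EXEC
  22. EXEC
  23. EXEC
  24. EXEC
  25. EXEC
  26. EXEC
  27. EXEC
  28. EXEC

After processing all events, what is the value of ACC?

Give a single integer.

Answer: 2

Derivation:
Event 1 (EXEC): [MAIN] PC=0: INC 2 -> ACC=2
Event 2 (INT 0): INT 0 arrives: push (MAIN, PC=1), enter IRQ0 at PC=0 (depth now 1)
Event 3 (INT 0): INT 0 arrives: push (IRQ0, PC=0), enter IRQ0 at PC=0 (depth now 2)
Event 4 (EXEC): [IRQ0] PC=0: INC 1 -> ACC=3
Event 5 (EXEC): [IRQ0] PC=1: DEC 4 -> ACC=-1
Event 6 (EXEC): [IRQ0] PC=2: INC 3 -> ACC=2
Event 7 (EXEC): [IRQ0] PC=3: IRET -> resume IRQ0 at PC=0 (depth now 1)
Event 8 (EXEC): [IRQ0] PC=0: INC 1 -> ACC=3
Event 9 (INT 1): INT 1 arrives: push (IRQ0, PC=1), enter IRQ1 at PC=0 (depth now 2)
Event 10 (EXEC): [IRQ1] PC=0: INC 4 -> ACC=7
Event 11 (EXEC): [IRQ1] PC=1: IRET -> resume IRQ0 at PC=1 (depth now 1)
Event 12 (EXEC): [IRQ0] PC=1: DEC 4 -> ACC=3
Event 13 (INT 0): INT 0 arrives: push (IRQ0, PC=2), enter IRQ0 at PC=0 (depth now 2)
Event 14 (EXEC): [IRQ0] PC=0: INC 1 -> ACC=4
Event 15 (EXEC): [IRQ0] PC=1: DEC 4 -> ACC=0
Event 16 (EXEC): [IRQ0] PC=2: INC 3 -> ACC=3
Event 17 (EXEC): [IRQ0] PC=3: IRET -> resume IRQ0 at PC=2 (depth now 1)
Event 18 (INT 0): INT 0 arrives: push (IRQ0, PC=2), enter IRQ0 at PC=0 (depth now 2)
Event 19 (EXEC): [IRQ0] PC=0: INC 1 -> ACC=4
Event 20 (EXEC): [IRQ0] PC=1: DEC 4 -> ACC=0
Event 21 (EXEC): [IRQ0] PC=2: INC 3 -> ACC=3
Event 22 (EXEC): [IRQ0] PC=3: IRET -> resume IRQ0 at PC=2 (depth now 1)
Event 23 (EXEC): [IRQ0] PC=2: INC 3 -> ACC=6
Event 24 (EXEC): [IRQ0] PC=3: IRET -> resume MAIN at PC=1 (depth now 0)
Event 25 (EXEC): [MAIN] PC=1: NOP
Event 26 (EXEC): [MAIN] PC=2: DEC 4 -> ACC=2
Event 27 (EXEC): [MAIN] PC=3: NOP
Event 28 (EXEC): [MAIN] PC=4: HALT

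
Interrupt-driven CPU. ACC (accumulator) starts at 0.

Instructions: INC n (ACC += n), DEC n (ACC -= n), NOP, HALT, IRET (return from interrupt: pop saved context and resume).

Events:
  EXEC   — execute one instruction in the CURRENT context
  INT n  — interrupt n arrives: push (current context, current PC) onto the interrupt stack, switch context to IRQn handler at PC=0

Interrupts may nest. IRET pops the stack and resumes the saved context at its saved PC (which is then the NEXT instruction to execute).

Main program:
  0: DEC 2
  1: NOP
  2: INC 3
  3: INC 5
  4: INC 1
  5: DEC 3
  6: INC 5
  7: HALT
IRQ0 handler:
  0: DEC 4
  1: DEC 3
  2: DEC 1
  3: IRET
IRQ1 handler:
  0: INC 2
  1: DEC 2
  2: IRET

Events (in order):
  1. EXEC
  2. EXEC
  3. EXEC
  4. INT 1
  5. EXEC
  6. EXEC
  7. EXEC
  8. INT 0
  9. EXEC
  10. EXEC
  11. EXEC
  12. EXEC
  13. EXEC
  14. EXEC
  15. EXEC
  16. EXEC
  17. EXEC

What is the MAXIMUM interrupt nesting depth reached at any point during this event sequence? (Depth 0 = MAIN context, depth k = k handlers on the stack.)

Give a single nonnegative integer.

Event 1 (EXEC): [MAIN] PC=0: DEC 2 -> ACC=-2 [depth=0]
Event 2 (EXEC): [MAIN] PC=1: NOP [depth=0]
Event 3 (EXEC): [MAIN] PC=2: INC 3 -> ACC=1 [depth=0]
Event 4 (INT 1): INT 1 arrives: push (MAIN, PC=3), enter IRQ1 at PC=0 (depth now 1) [depth=1]
Event 5 (EXEC): [IRQ1] PC=0: INC 2 -> ACC=3 [depth=1]
Event 6 (EXEC): [IRQ1] PC=1: DEC 2 -> ACC=1 [depth=1]
Event 7 (EXEC): [IRQ1] PC=2: IRET -> resume MAIN at PC=3 (depth now 0) [depth=0]
Event 8 (INT 0): INT 0 arrives: push (MAIN, PC=3), enter IRQ0 at PC=0 (depth now 1) [depth=1]
Event 9 (EXEC): [IRQ0] PC=0: DEC 4 -> ACC=-3 [depth=1]
Event 10 (EXEC): [IRQ0] PC=1: DEC 3 -> ACC=-6 [depth=1]
Event 11 (EXEC): [IRQ0] PC=2: DEC 1 -> ACC=-7 [depth=1]
Event 12 (EXEC): [IRQ0] PC=3: IRET -> resume MAIN at PC=3 (depth now 0) [depth=0]
Event 13 (EXEC): [MAIN] PC=3: INC 5 -> ACC=-2 [depth=0]
Event 14 (EXEC): [MAIN] PC=4: INC 1 -> ACC=-1 [depth=0]
Event 15 (EXEC): [MAIN] PC=5: DEC 3 -> ACC=-4 [depth=0]
Event 16 (EXEC): [MAIN] PC=6: INC 5 -> ACC=1 [depth=0]
Event 17 (EXEC): [MAIN] PC=7: HALT [depth=0]
Max depth observed: 1

Answer: 1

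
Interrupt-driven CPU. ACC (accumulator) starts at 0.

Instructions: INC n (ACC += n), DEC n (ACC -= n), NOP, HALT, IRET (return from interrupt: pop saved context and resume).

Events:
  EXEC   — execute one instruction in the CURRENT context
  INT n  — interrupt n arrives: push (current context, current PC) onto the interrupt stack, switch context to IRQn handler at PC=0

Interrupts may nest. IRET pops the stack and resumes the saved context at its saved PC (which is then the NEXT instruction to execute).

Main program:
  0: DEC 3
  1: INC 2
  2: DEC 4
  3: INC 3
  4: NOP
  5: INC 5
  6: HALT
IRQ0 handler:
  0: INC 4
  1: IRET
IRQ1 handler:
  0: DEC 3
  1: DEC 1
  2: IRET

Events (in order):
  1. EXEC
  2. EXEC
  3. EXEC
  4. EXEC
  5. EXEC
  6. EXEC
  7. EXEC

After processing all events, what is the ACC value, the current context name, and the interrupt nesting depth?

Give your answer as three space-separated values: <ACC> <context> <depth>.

Answer: 3 MAIN 0

Derivation:
Event 1 (EXEC): [MAIN] PC=0: DEC 3 -> ACC=-3
Event 2 (EXEC): [MAIN] PC=1: INC 2 -> ACC=-1
Event 3 (EXEC): [MAIN] PC=2: DEC 4 -> ACC=-5
Event 4 (EXEC): [MAIN] PC=3: INC 3 -> ACC=-2
Event 5 (EXEC): [MAIN] PC=4: NOP
Event 6 (EXEC): [MAIN] PC=5: INC 5 -> ACC=3
Event 7 (EXEC): [MAIN] PC=6: HALT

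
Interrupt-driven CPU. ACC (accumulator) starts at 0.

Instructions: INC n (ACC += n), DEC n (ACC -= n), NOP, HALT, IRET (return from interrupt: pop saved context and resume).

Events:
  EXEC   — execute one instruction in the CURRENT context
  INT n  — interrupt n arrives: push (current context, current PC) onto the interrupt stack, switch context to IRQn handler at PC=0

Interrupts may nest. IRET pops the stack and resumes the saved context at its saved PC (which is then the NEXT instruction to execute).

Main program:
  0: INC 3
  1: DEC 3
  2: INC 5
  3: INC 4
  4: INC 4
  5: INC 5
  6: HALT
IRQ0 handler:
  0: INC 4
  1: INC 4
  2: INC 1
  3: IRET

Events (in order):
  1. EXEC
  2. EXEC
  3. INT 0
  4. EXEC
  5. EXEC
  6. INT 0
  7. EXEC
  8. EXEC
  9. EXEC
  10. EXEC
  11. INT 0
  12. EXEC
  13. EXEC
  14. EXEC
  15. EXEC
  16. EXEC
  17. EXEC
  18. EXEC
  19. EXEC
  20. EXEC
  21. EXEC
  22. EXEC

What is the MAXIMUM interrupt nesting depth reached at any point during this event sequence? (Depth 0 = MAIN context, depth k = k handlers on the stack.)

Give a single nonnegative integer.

Answer: 2

Derivation:
Event 1 (EXEC): [MAIN] PC=0: INC 3 -> ACC=3 [depth=0]
Event 2 (EXEC): [MAIN] PC=1: DEC 3 -> ACC=0 [depth=0]
Event 3 (INT 0): INT 0 arrives: push (MAIN, PC=2), enter IRQ0 at PC=0 (depth now 1) [depth=1]
Event 4 (EXEC): [IRQ0] PC=0: INC 4 -> ACC=4 [depth=1]
Event 5 (EXEC): [IRQ0] PC=1: INC 4 -> ACC=8 [depth=1]
Event 6 (INT 0): INT 0 arrives: push (IRQ0, PC=2), enter IRQ0 at PC=0 (depth now 2) [depth=2]
Event 7 (EXEC): [IRQ0] PC=0: INC 4 -> ACC=12 [depth=2]
Event 8 (EXEC): [IRQ0] PC=1: INC 4 -> ACC=16 [depth=2]
Event 9 (EXEC): [IRQ0] PC=2: INC 1 -> ACC=17 [depth=2]
Event 10 (EXEC): [IRQ0] PC=3: IRET -> resume IRQ0 at PC=2 (depth now 1) [depth=1]
Event 11 (INT 0): INT 0 arrives: push (IRQ0, PC=2), enter IRQ0 at PC=0 (depth now 2) [depth=2]
Event 12 (EXEC): [IRQ0] PC=0: INC 4 -> ACC=21 [depth=2]
Event 13 (EXEC): [IRQ0] PC=1: INC 4 -> ACC=25 [depth=2]
Event 14 (EXEC): [IRQ0] PC=2: INC 1 -> ACC=26 [depth=2]
Event 15 (EXEC): [IRQ0] PC=3: IRET -> resume IRQ0 at PC=2 (depth now 1) [depth=1]
Event 16 (EXEC): [IRQ0] PC=2: INC 1 -> ACC=27 [depth=1]
Event 17 (EXEC): [IRQ0] PC=3: IRET -> resume MAIN at PC=2 (depth now 0) [depth=0]
Event 18 (EXEC): [MAIN] PC=2: INC 5 -> ACC=32 [depth=0]
Event 19 (EXEC): [MAIN] PC=3: INC 4 -> ACC=36 [depth=0]
Event 20 (EXEC): [MAIN] PC=4: INC 4 -> ACC=40 [depth=0]
Event 21 (EXEC): [MAIN] PC=5: INC 5 -> ACC=45 [depth=0]
Event 22 (EXEC): [MAIN] PC=6: HALT [depth=0]
Max depth observed: 2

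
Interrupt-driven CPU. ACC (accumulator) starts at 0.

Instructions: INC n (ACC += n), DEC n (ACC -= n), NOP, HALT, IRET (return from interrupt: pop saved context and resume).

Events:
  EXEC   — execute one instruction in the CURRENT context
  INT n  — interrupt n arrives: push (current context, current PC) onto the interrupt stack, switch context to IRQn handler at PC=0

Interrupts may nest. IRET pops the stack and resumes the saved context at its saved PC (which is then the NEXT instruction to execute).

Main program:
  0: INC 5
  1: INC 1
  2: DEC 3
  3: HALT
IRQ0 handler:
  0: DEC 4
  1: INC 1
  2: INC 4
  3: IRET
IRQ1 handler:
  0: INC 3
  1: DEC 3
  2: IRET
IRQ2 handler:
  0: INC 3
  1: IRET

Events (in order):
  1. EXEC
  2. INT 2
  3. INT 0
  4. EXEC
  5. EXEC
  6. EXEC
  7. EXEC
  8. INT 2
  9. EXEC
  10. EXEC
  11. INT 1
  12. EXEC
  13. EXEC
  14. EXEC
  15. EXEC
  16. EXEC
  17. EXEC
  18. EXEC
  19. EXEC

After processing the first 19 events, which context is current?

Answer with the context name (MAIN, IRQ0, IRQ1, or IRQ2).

Answer: MAIN

Derivation:
Event 1 (EXEC): [MAIN] PC=0: INC 5 -> ACC=5
Event 2 (INT 2): INT 2 arrives: push (MAIN, PC=1), enter IRQ2 at PC=0 (depth now 1)
Event 3 (INT 0): INT 0 arrives: push (IRQ2, PC=0), enter IRQ0 at PC=0 (depth now 2)
Event 4 (EXEC): [IRQ0] PC=0: DEC 4 -> ACC=1
Event 5 (EXEC): [IRQ0] PC=1: INC 1 -> ACC=2
Event 6 (EXEC): [IRQ0] PC=2: INC 4 -> ACC=6
Event 7 (EXEC): [IRQ0] PC=3: IRET -> resume IRQ2 at PC=0 (depth now 1)
Event 8 (INT 2): INT 2 arrives: push (IRQ2, PC=0), enter IRQ2 at PC=0 (depth now 2)
Event 9 (EXEC): [IRQ2] PC=0: INC 3 -> ACC=9
Event 10 (EXEC): [IRQ2] PC=1: IRET -> resume IRQ2 at PC=0 (depth now 1)
Event 11 (INT 1): INT 1 arrives: push (IRQ2, PC=0), enter IRQ1 at PC=0 (depth now 2)
Event 12 (EXEC): [IRQ1] PC=0: INC 3 -> ACC=12
Event 13 (EXEC): [IRQ1] PC=1: DEC 3 -> ACC=9
Event 14 (EXEC): [IRQ1] PC=2: IRET -> resume IRQ2 at PC=0 (depth now 1)
Event 15 (EXEC): [IRQ2] PC=0: INC 3 -> ACC=12
Event 16 (EXEC): [IRQ2] PC=1: IRET -> resume MAIN at PC=1 (depth now 0)
Event 17 (EXEC): [MAIN] PC=1: INC 1 -> ACC=13
Event 18 (EXEC): [MAIN] PC=2: DEC 3 -> ACC=10
Event 19 (EXEC): [MAIN] PC=3: HALT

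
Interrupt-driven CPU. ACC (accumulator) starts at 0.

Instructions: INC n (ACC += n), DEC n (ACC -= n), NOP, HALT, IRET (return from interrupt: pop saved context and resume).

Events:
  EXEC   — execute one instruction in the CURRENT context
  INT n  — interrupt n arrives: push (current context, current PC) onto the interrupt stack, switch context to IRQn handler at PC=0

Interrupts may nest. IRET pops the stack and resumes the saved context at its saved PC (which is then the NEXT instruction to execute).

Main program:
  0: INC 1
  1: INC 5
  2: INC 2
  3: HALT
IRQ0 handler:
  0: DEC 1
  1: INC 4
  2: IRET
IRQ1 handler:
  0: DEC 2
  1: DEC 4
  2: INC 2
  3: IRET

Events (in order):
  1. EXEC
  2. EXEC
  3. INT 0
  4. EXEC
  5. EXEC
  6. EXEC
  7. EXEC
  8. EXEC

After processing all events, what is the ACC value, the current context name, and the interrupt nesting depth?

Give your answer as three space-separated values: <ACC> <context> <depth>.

Answer: 11 MAIN 0

Derivation:
Event 1 (EXEC): [MAIN] PC=0: INC 1 -> ACC=1
Event 2 (EXEC): [MAIN] PC=1: INC 5 -> ACC=6
Event 3 (INT 0): INT 0 arrives: push (MAIN, PC=2), enter IRQ0 at PC=0 (depth now 1)
Event 4 (EXEC): [IRQ0] PC=0: DEC 1 -> ACC=5
Event 5 (EXEC): [IRQ0] PC=1: INC 4 -> ACC=9
Event 6 (EXEC): [IRQ0] PC=2: IRET -> resume MAIN at PC=2 (depth now 0)
Event 7 (EXEC): [MAIN] PC=2: INC 2 -> ACC=11
Event 8 (EXEC): [MAIN] PC=3: HALT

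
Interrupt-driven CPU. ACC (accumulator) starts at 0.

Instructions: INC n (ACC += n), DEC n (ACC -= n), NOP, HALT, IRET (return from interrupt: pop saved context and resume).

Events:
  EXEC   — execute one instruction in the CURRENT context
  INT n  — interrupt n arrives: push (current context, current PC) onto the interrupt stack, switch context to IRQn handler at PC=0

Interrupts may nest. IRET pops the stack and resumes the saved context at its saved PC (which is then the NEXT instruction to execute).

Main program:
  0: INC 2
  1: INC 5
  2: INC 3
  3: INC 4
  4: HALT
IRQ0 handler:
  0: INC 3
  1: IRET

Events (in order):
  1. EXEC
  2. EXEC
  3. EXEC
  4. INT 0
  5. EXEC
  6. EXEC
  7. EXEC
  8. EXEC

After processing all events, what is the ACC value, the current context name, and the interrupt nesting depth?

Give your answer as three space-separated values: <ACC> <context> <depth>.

Answer: 17 MAIN 0

Derivation:
Event 1 (EXEC): [MAIN] PC=0: INC 2 -> ACC=2
Event 2 (EXEC): [MAIN] PC=1: INC 5 -> ACC=7
Event 3 (EXEC): [MAIN] PC=2: INC 3 -> ACC=10
Event 4 (INT 0): INT 0 arrives: push (MAIN, PC=3), enter IRQ0 at PC=0 (depth now 1)
Event 5 (EXEC): [IRQ0] PC=0: INC 3 -> ACC=13
Event 6 (EXEC): [IRQ0] PC=1: IRET -> resume MAIN at PC=3 (depth now 0)
Event 7 (EXEC): [MAIN] PC=3: INC 4 -> ACC=17
Event 8 (EXEC): [MAIN] PC=4: HALT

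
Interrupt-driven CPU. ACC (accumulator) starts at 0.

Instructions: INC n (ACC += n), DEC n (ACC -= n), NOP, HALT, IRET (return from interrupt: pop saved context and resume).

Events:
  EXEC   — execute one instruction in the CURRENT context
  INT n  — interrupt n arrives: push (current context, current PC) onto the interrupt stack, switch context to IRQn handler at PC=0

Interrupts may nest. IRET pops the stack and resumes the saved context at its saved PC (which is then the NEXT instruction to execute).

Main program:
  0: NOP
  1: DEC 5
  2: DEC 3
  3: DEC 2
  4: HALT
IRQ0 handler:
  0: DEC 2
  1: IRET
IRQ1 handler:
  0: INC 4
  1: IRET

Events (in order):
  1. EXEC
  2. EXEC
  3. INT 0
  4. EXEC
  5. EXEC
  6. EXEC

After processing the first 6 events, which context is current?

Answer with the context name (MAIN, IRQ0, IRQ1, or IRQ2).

Event 1 (EXEC): [MAIN] PC=0: NOP
Event 2 (EXEC): [MAIN] PC=1: DEC 5 -> ACC=-5
Event 3 (INT 0): INT 0 arrives: push (MAIN, PC=2), enter IRQ0 at PC=0 (depth now 1)
Event 4 (EXEC): [IRQ0] PC=0: DEC 2 -> ACC=-7
Event 5 (EXEC): [IRQ0] PC=1: IRET -> resume MAIN at PC=2 (depth now 0)
Event 6 (EXEC): [MAIN] PC=2: DEC 3 -> ACC=-10

Answer: MAIN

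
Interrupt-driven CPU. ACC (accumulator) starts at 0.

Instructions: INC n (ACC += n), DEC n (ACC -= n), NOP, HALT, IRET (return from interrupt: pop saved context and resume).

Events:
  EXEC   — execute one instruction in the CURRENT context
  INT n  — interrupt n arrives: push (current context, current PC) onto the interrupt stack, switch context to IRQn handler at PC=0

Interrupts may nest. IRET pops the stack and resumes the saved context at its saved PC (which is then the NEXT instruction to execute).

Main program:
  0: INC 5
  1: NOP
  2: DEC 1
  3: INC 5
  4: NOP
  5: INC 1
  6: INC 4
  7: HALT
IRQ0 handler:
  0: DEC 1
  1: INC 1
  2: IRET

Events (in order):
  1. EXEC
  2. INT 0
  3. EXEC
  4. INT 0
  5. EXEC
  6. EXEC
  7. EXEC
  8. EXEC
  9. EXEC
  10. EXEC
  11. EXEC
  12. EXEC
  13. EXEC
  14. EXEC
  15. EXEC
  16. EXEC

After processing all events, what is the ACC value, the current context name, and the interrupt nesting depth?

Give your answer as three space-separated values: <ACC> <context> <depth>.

Event 1 (EXEC): [MAIN] PC=0: INC 5 -> ACC=5
Event 2 (INT 0): INT 0 arrives: push (MAIN, PC=1), enter IRQ0 at PC=0 (depth now 1)
Event 3 (EXEC): [IRQ0] PC=0: DEC 1 -> ACC=4
Event 4 (INT 0): INT 0 arrives: push (IRQ0, PC=1), enter IRQ0 at PC=0 (depth now 2)
Event 5 (EXEC): [IRQ0] PC=0: DEC 1 -> ACC=3
Event 6 (EXEC): [IRQ0] PC=1: INC 1 -> ACC=4
Event 7 (EXEC): [IRQ0] PC=2: IRET -> resume IRQ0 at PC=1 (depth now 1)
Event 8 (EXEC): [IRQ0] PC=1: INC 1 -> ACC=5
Event 9 (EXEC): [IRQ0] PC=2: IRET -> resume MAIN at PC=1 (depth now 0)
Event 10 (EXEC): [MAIN] PC=1: NOP
Event 11 (EXEC): [MAIN] PC=2: DEC 1 -> ACC=4
Event 12 (EXEC): [MAIN] PC=3: INC 5 -> ACC=9
Event 13 (EXEC): [MAIN] PC=4: NOP
Event 14 (EXEC): [MAIN] PC=5: INC 1 -> ACC=10
Event 15 (EXEC): [MAIN] PC=6: INC 4 -> ACC=14
Event 16 (EXEC): [MAIN] PC=7: HALT

Answer: 14 MAIN 0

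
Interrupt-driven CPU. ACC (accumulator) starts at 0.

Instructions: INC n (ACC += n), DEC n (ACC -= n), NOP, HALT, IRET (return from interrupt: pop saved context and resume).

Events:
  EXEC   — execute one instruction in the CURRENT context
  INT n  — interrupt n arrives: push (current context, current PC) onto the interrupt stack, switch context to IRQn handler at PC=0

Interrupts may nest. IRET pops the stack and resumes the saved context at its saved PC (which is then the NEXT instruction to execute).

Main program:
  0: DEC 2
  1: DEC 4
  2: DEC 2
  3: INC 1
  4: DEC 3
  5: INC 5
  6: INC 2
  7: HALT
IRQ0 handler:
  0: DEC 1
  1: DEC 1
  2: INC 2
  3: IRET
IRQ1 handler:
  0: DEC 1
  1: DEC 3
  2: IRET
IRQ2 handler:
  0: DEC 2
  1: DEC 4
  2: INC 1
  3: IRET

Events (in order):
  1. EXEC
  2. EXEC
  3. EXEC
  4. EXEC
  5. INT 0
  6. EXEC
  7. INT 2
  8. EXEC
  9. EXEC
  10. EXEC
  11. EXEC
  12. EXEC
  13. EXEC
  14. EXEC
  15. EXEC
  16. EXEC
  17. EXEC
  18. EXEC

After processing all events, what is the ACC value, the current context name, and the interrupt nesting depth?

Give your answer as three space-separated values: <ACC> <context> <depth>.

Answer: -8 MAIN 0

Derivation:
Event 1 (EXEC): [MAIN] PC=0: DEC 2 -> ACC=-2
Event 2 (EXEC): [MAIN] PC=1: DEC 4 -> ACC=-6
Event 3 (EXEC): [MAIN] PC=2: DEC 2 -> ACC=-8
Event 4 (EXEC): [MAIN] PC=3: INC 1 -> ACC=-7
Event 5 (INT 0): INT 0 arrives: push (MAIN, PC=4), enter IRQ0 at PC=0 (depth now 1)
Event 6 (EXEC): [IRQ0] PC=0: DEC 1 -> ACC=-8
Event 7 (INT 2): INT 2 arrives: push (IRQ0, PC=1), enter IRQ2 at PC=0 (depth now 2)
Event 8 (EXEC): [IRQ2] PC=0: DEC 2 -> ACC=-10
Event 9 (EXEC): [IRQ2] PC=1: DEC 4 -> ACC=-14
Event 10 (EXEC): [IRQ2] PC=2: INC 1 -> ACC=-13
Event 11 (EXEC): [IRQ2] PC=3: IRET -> resume IRQ0 at PC=1 (depth now 1)
Event 12 (EXEC): [IRQ0] PC=1: DEC 1 -> ACC=-14
Event 13 (EXEC): [IRQ0] PC=2: INC 2 -> ACC=-12
Event 14 (EXEC): [IRQ0] PC=3: IRET -> resume MAIN at PC=4 (depth now 0)
Event 15 (EXEC): [MAIN] PC=4: DEC 3 -> ACC=-15
Event 16 (EXEC): [MAIN] PC=5: INC 5 -> ACC=-10
Event 17 (EXEC): [MAIN] PC=6: INC 2 -> ACC=-8
Event 18 (EXEC): [MAIN] PC=7: HALT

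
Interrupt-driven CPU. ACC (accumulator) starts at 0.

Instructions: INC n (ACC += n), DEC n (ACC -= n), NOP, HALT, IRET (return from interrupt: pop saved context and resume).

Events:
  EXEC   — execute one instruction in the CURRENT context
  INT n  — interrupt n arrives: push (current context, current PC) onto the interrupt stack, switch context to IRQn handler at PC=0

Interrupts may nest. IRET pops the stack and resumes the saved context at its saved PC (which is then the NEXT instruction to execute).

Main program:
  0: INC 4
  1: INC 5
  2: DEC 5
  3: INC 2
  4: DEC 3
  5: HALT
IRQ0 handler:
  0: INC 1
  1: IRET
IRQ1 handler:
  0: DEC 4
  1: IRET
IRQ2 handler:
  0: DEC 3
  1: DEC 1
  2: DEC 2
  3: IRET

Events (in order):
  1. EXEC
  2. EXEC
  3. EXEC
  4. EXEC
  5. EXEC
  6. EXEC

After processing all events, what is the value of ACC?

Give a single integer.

Event 1 (EXEC): [MAIN] PC=0: INC 4 -> ACC=4
Event 2 (EXEC): [MAIN] PC=1: INC 5 -> ACC=9
Event 3 (EXEC): [MAIN] PC=2: DEC 5 -> ACC=4
Event 4 (EXEC): [MAIN] PC=3: INC 2 -> ACC=6
Event 5 (EXEC): [MAIN] PC=4: DEC 3 -> ACC=3
Event 6 (EXEC): [MAIN] PC=5: HALT

Answer: 3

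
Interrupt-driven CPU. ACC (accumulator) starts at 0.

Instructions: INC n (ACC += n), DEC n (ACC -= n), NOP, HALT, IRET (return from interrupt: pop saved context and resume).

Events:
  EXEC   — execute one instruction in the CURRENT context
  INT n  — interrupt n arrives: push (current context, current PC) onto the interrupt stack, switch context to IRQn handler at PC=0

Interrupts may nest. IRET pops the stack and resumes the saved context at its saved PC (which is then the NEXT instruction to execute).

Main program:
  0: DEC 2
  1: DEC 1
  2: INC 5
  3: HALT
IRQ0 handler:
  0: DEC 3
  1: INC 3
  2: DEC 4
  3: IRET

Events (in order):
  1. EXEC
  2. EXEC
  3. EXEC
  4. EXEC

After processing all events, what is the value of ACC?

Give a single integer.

Answer: 2

Derivation:
Event 1 (EXEC): [MAIN] PC=0: DEC 2 -> ACC=-2
Event 2 (EXEC): [MAIN] PC=1: DEC 1 -> ACC=-3
Event 3 (EXEC): [MAIN] PC=2: INC 5 -> ACC=2
Event 4 (EXEC): [MAIN] PC=3: HALT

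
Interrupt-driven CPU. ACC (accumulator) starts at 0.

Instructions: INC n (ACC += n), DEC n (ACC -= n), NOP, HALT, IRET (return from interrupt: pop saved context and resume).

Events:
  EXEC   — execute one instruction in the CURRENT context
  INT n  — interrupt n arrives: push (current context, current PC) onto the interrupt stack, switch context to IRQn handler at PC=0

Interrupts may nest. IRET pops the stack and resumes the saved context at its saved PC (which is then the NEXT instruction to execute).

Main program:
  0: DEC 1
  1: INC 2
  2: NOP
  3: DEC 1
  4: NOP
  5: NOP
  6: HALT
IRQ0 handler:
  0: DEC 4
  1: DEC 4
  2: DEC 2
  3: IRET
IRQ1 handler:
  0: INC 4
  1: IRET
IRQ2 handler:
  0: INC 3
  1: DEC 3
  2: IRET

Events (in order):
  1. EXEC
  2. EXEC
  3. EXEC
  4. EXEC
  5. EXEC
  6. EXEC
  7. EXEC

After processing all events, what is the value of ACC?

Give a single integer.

Event 1 (EXEC): [MAIN] PC=0: DEC 1 -> ACC=-1
Event 2 (EXEC): [MAIN] PC=1: INC 2 -> ACC=1
Event 3 (EXEC): [MAIN] PC=2: NOP
Event 4 (EXEC): [MAIN] PC=3: DEC 1 -> ACC=0
Event 5 (EXEC): [MAIN] PC=4: NOP
Event 6 (EXEC): [MAIN] PC=5: NOP
Event 7 (EXEC): [MAIN] PC=6: HALT

Answer: 0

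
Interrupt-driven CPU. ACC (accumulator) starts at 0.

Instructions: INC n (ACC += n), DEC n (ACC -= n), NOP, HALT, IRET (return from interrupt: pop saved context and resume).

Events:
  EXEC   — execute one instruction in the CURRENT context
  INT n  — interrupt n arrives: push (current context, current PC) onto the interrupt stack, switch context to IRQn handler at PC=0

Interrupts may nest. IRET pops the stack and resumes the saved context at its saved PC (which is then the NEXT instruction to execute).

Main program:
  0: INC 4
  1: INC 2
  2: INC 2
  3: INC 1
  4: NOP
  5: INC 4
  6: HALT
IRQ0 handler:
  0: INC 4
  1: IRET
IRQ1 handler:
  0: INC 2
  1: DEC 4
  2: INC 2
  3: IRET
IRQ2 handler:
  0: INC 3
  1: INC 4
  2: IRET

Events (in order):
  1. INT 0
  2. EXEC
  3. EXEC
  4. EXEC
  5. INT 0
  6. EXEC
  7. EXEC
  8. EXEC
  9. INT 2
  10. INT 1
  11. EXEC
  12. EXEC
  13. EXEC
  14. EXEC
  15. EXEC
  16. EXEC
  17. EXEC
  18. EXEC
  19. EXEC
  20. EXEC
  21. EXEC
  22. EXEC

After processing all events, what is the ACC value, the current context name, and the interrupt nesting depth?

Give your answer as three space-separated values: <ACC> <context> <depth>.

Event 1 (INT 0): INT 0 arrives: push (MAIN, PC=0), enter IRQ0 at PC=0 (depth now 1)
Event 2 (EXEC): [IRQ0] PC=0: INC 4 -> ACC=4
Event 3 (EXEC): [IRQ0] PC=1: IRET -> resume MAIN at PC=0 (depth now 0)
Event 4 (EXEC): [MAIN] PC=0: INC 4 -> ACC=8
Event 5 (INT 0): INT 0 arrives: push (MAIN, PC=1), enter IRQ0 at PC=0 (depth now 1)
Event 6 (EXEC): [IRQ0] PC=0: INC 4 -> ACC=12
Event 7 (EXEC): [IRQ0] PC=1: IRET -> resume MAIN at PC=1 (depth now 0)
Event 8 (EXEC): [MAIN] PC=1: INC 2 -> ACC=14
Event 9 (INT 2): INT 2 arrives: push (MAIN, PC=2), enter IRQ2 at PC=0 (depth now 1)
Event 10 (INT 1): INT 1 arrives: push (IRQ2, PC=0), enter IRQ1 at PC=0 (depth now 2)
Event 11 (EXEC): [IRQ1] PC=0: INC 2 -> ACC=16
Event 12 (EXEC): [IRQ1] PC=1: DEC 4 -> ACC=12
Event 13 (EXEC): [IRQ1] PC=2: INC 2 -> ACC=14
Event 14 (EXEC): [IRQ1] PC=3: IRET -> resume IRQ2 at PC=0 (depth now 1)
Event 15 (EXEC): [IRQ2] PC=0: INC 3 -> ACC=17
Event 16 (EXEC): [IRQ2] PC=1: INC 4 -> ACC=21
Event 17 (EXEC): [IRQ2] PC=2: IRET -> resume MAIN at PC=2 (depth now 0)
Event 18 (EXEC): [MAIN] PC=2: INC 2 -> ACC=23
Event 19 (EXEC): [MAIN] PC=3: INC 1 -> ACC=24
Event 20 (EXEC): [MAIN] PC=4: NOP
Event 21 (EXEC): [MAIN] PC=5: INC 4 -> ACC=28
Event 22 (EXEC): [MAIN] PC=6: HALT

Answer: 28 MAIN 0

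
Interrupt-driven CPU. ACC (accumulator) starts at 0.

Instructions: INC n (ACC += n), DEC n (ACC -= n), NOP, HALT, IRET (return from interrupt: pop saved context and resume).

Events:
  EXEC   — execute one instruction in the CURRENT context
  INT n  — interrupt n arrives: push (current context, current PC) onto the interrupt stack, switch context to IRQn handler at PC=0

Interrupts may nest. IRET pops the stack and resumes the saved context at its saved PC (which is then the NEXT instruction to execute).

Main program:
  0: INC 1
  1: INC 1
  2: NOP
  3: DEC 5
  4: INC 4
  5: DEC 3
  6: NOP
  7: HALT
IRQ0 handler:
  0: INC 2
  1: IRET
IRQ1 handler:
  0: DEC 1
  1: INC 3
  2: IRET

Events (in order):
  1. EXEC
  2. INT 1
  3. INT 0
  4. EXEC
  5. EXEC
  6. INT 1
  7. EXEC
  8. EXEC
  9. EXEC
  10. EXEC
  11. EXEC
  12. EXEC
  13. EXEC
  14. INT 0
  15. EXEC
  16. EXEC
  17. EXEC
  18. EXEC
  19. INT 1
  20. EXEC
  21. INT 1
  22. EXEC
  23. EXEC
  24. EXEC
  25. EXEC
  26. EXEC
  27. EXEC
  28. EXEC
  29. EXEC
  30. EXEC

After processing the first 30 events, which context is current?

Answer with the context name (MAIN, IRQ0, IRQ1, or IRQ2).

Answer: MAIN

Derivation:
Event 1 (EXEC): [MAIN] PC=0: INC 1 -> ACC=1
Event 2 (INT 1): INT 1 arrives: push (MAIN, PC=1), enter IRQ1 at PC=0 (depth now 1)
Event 3 (INT 0): INT 0 arrives: push (IRQ1, PC=0), enter IRQ0 at PC=0 (depth now 2)
Event 4 (EXEC): [IRQ0] PC=0: INC 2 -> ACC=3
Event 5 (EXEC): [IRQ0] PC=1: IRET -> resume IRQ1 at PC=0 (depth now 1)
Event 6 (INT 1): INT 1 arrives: push (IRQ1, PC=0), enter IRQ1 at PC=0 (depth now 2)
Event 7 (EXEC): [IRQ1] PC=0: DEC 1 -> ACC=2
Event 8 (EXEC): [IRQ1] PC=1: INC 3 -> ACC=5
Event 9 (EXEC): [IRQ1] PC=2: IRET -> resume IRQ1 at PC=0 (depth now 1)
Event 10 (EXEC): [IRQ1] PC=0: DEC 1 -> ACC=4
Event 11 (EXEC): [IRQ1] PC=1: INC 3 -> ACC=7
Event 12 (EXEC): [IRQ1] PC=2: IRET -> resume MAIN at PC=1 (depth now 0)
Event 13 (EXEC): [MAIN] PC=1: INC 1 -> ACC=8
Event 14 (INT 0): INT 0 arrives: push (MAIN, PC=2), enter IRQ0 at PC=0 (depth now 1)
Event 15 (EXEC): [IRQ0] PC=0: INC 2 -> ACC=10
Event 16 (EXEC): [IRQ0] PC=1: IRET -> resume MAIN at PC=2 (depth now 0)
Event 17 (EXEC): [MAIN] PC=2: NOP
Event 18 (EXEC): [MAIN] PC=3: DEC 5 -> ACC=5
Event 19 (INT 1): INT 1 arrives: push (MAIN, PC=4), enter IRQ1 at PC=0 (depth now 1)
Event 20 (EXEC): [IRQ1] PC=0: DEC 1 -> ACC=4
Event 21 (INT 1): INT 1 arrives: push (IRQ1, PC=1), enter IRQ1 at PC=0 (depth now 2)
Event 22 (EXEC): [IRQ1] PC=0: DEC 1 -> ACC=3
Event 23 (EXEC): [IRQ1] PC=1: INC 3 -> ACC=6
Event 24 (EXEC): [IRQ1] PC=2: IRET -> resume IRQ1 at PC=1 (depth now 1)
Event 25 (EXEC): [IRQ1] PC=1: INC 3 -> ACC=9
Event 26 (EXEC): [IRQ1] PC=2: IRET -> resume MAIN at PC=4 (depth now 0)
Event 27 (EXEC): [MAIN] PC=4: INC 4 -> ACC=13
Event 28 (EXEC): [MAIN] PC=5: DEC 3 -> ACC=10
Event 29 (EXEC): [MAIN] PC=6: NOP
Event 30 (EXEC): [MAIN] PC=7: HALT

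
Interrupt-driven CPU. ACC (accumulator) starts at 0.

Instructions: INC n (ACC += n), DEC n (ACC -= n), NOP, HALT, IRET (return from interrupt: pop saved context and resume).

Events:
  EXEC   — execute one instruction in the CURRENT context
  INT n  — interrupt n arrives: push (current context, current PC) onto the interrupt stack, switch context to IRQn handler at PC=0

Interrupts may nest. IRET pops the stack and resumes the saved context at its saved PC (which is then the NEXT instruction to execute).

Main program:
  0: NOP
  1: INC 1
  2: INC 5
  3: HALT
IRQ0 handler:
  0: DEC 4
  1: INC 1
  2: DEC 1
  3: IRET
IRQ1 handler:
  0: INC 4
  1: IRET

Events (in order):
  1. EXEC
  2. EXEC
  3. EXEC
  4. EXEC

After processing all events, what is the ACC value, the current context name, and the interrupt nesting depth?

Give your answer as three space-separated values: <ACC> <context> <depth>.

Event 1 (EXEC): [MAIN] PC=0: NOP
Event 2 (EXEC): [MAIN] PC=1: INC 1 -> ACC=1
Event 3 (EXEC): [MAIN] PC=2: INC 5 -> ACC=6
Event 4 (EXEC): [MAIN] PC=3: HALT

Answer: 6 MAIN 0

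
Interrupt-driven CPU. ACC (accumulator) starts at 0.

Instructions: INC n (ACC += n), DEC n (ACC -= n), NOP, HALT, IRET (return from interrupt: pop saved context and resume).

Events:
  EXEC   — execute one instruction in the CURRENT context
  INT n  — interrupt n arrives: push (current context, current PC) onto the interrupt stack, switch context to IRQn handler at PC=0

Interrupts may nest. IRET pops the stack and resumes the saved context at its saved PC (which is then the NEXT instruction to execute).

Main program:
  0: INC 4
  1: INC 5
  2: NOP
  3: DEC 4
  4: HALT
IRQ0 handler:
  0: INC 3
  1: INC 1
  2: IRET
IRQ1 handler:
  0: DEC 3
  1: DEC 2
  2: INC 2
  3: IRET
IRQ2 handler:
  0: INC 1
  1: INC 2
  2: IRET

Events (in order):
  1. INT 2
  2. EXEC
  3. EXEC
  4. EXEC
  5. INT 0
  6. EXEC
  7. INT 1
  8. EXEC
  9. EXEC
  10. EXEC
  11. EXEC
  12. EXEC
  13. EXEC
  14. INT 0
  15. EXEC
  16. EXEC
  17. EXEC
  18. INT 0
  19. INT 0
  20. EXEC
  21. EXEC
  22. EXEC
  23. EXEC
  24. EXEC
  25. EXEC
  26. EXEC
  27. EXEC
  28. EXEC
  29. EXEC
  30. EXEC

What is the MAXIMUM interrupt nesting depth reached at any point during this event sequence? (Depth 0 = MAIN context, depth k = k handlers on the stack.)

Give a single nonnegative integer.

Answer: 2

Derivation:
Event 1 (INT 2): INT 2 arrives: push (MAIN, PC=0), enter IRQ2 at PC=0 (depth now 1) [depth=1]
Event 2 (EXEC): [IRQ2] PC=0: INC 1 -> ACC=1 [depth=1]
Event 3 (EXEC): [IRQ2] PC=1: INC 2 -> ACC=3 [depth=1]
Event 4 (EXEC): [IRQ2] PC=2: IRET -> resume MAIN at PC=0 (depth now 0) [depth=0]
Event 5 (INT 0): INT 0 arrives: push (MAIN, PC=0), enter IRQ0 at PC=0 (depth now 1) [depth=1]
Event 6 (EXEC): [IRQ0] PC=0: INC 3 -> ACC=6 [depth=1]
Event 7 (INT 1): INT 1 arrives: push (IRQ0, PC=1), enter IRQ1 at PC=0 (depth now 2) [depth=2]
Event 8 (EXEC): [IRQ1] PC=0: DEC 3 -> ACC=3 [depth=2]
Event 9 (EXEC): [IRQ1] PC=1: DEC 2 -> ACC=1 [depth=2]
Event 10 (EXEC): [IRQ1] PC=2: INC 2 -> ACC=3 [depth=2]
Event 11 (EXEC): [IRQ1] PC=3: IRET -> resume IRQ0 at PC=1 (depth now 1) [depth=1]
Event 12 (EXEC): [IRQ0] PC=1: INC 1 -> ACC=4 [depth=1]
Event 13 (EXEC): [IRQ0] PC=2: IRET -> resume MAIN at PC=0 (depth now 0) [depth=0]
Event 14 (INT 0): INT 0 arrives: push (MAIN, PC=0), enter IRQ0 at PC=0 (depth now 1) [depth=1]
Event 15 (EXEC): [IRQ0] PC=0: INC 3 -> ACC=7 [depth=1]
Event 16 (EXEC): [IRQ0] PC=1: INC 1 -> ACC=8 [depth=1]
Event 17 (EXEC): [IRQ0] PC=2: IRET -> resume MAIN at PC=0 (depth now 0) [depth=0]
Event 18 (INT 0): INT 0 arrives: push (MAIN, PC=0), enter IRQ0 at PC=0 (depth now 1) [depth=1]
Event 19 (INT 0): INT 0 arrives: push (IRQ0, PC=0), enter IRQ0 at PC=0 (depth now 2) [depth=2]
Event 20 (EXEC): [IRQ0] PC=0: INC 3 -> ACC=11 [depth=2]
Event 21 (EXEC): [IRQ0] PC=1: INC 1 -> ACC=12 [depth=2]
Event 22 (EXEC): [IRQ0] PC=2: IRET -> resume IRQ0 at PC=0 (depth now 1) [depth=1]
Event 23 (EXEC): [IRQ0] PC=0: INC 3 -> ACC=15 [depth=1]
Event 24 (EXEC): [IRQ0] PC=1: INC 1 -> ACC=16 [depth=1]
Event 25 (EXEC): [IRQ0] PC=2: IRET -> resume MAIN at PC=0 (depth now 0) [depth=0]
Event 26 (EXEC): [MAIN] PC=0: INC 4 -> ACC=20 [depth=0]
Event 27 (EXEC): [MAIN] PC=1: INC 5 -> ACC=25 [depth=0]
Event 28 (EXEC): [MAIN] PC=2: NOP [depth=0]
Event 29 (EXEC): [MAIN] PC=3: DEC 4 -> ACC=21 [depth=0]
Event 30 (EXEC): [MAIN] PC=4: HALT [depth=0]
Max depth observed: 2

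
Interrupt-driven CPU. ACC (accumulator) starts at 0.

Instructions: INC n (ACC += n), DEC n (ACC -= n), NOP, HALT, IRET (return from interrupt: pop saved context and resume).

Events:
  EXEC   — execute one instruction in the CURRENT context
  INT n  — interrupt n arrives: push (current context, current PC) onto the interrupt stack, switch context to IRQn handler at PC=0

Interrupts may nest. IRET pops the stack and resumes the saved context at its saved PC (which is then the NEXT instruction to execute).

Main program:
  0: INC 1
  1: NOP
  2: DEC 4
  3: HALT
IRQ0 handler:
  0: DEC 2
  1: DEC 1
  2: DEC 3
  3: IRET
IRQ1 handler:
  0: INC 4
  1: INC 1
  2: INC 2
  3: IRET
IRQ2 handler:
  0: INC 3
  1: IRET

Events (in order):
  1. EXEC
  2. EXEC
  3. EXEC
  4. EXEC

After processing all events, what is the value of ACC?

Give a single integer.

Event 1 (EXEC): [MAIN] PC=0: INC 1 -> ACC=1
Event 2 (EXEC): [MAIN] PC=1: NOP
Event 3 (EXEC): [MAIN] PC=2: DEC 4 -> ACC=-3
Event 4 (EXEC): [MAIN] PC=3: HALT

Answer: -3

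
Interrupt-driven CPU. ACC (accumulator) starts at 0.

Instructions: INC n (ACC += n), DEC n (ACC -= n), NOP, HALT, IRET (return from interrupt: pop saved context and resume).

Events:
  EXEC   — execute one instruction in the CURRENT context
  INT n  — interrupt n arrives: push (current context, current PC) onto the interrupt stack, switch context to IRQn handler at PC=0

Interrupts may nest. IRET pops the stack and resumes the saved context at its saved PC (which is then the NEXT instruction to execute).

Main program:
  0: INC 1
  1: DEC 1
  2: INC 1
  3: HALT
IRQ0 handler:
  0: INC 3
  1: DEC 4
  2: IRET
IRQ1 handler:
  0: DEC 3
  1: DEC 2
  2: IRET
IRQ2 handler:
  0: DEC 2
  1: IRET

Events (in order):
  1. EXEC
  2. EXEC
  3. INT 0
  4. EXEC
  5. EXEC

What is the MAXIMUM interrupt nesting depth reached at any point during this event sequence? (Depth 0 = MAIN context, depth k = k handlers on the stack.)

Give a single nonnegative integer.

Event 1 (EXEC): [MAIN] PC=0: INC 1 -> ACC=1 [depth=0]
Event 2 (EXEC): [MAIN] PC=1: DEC 1 -> ACC=0 [depth=0]
Event 3 (INT 0): INT 0 arrives: push (MAIN, PC=2), enter IRQ0 at PC=0 (depth now 1) [depth=1]
Event 4 (EXEC): [IRQ0] PC=0: INC 3 -> ACC=3 [depth=1]
Event 5 (EXEC): [IRQ0] PC=1: DEC 4 -> ACC=-1 [depth=1]
Max depth observed: 1

Answer: 1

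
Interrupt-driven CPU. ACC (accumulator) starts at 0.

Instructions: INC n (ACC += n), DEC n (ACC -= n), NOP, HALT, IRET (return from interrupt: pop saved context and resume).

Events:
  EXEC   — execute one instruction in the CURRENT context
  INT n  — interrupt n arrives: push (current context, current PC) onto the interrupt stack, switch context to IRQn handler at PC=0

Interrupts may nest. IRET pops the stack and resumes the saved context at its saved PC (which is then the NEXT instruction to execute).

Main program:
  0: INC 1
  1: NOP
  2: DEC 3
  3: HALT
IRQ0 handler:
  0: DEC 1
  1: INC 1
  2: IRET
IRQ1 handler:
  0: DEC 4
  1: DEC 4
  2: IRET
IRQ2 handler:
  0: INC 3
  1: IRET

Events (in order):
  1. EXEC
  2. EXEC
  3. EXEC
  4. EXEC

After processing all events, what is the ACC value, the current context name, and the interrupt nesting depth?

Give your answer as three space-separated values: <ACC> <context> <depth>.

Event 1 (EXEC): [MAIN] PC=0: INC 1 -> ACC=1
Event 2 (EXEC): [MAIN] PC=1: NOP
Event 3 (EXEC): [MAIN] PC=2: DEC 3 -> ACC=-2
Event 4 (EXEC): [MAIN] PC=3: HALT

Answer: -2 MAIN 0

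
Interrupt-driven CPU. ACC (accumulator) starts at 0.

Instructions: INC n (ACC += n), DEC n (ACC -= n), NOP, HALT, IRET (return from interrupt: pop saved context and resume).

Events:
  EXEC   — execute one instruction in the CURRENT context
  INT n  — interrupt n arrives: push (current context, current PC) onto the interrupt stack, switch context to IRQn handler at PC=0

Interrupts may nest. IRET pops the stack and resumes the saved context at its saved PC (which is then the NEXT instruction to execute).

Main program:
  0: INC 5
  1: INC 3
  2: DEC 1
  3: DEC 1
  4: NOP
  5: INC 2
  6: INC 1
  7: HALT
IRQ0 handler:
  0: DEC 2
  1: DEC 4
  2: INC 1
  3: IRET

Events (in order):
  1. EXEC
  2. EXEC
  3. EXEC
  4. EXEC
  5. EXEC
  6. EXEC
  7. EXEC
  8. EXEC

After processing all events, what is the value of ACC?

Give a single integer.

Event 1 (EXEC): [MAIN] PC=0: INC 5 -> ACC=5
Event 2 (EXEC): [MAIN] PC=1: INC 3 -> ACC=8
Event 3 (EXEC): [MAIN] PC=2: DEC 1 -> ACC=7
Event 4 (EXEC): [MAIN] PC=3: DEC 1 -> ACC=6
Event 5 (EXEC): [MAIN] PC=4: NOP
Event 6 (EXEC): [MAIN] PC=5: INC 2 -> ACC=8
Event 7 (EXEC): [MAIN] PC=6: INC 1 -> ACC=9
Event 8 (EXEC): [MAIN] PC=7: HALT

Answer: 9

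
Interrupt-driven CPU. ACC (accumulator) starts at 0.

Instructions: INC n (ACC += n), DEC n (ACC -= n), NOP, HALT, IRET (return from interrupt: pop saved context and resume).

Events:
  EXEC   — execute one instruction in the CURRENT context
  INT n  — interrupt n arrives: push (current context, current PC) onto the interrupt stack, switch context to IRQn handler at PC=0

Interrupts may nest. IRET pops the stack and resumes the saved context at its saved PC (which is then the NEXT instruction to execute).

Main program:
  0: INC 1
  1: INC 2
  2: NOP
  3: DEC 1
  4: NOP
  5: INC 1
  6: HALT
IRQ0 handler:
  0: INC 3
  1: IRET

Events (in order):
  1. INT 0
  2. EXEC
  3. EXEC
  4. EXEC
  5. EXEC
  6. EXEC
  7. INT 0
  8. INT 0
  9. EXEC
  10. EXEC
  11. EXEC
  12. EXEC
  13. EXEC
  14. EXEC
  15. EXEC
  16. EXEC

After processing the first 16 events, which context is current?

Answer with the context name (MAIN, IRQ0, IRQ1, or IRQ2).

Answer: MAIN

Derivation:
Event 1 (INT 0): INT 0 arrives: push (MAIN, PC=0), enter IRQ0 at PC=0 (depth now 1)
Event 2 (EXEC): [IRQ0] PC=0: INC 3 -> ACC=3
Event 3 (EXEC): [IRQ0] PC=1: IRET -> resume MAIN at PC=0 (depth now 0)
Event 4 (EXEC): [MAIN] PC=0: INC 1 -> ACC=4
Event 5 (EXEC): [MAIN] PC=1: INC 2 -> ACC=6
Event 6 (EXEC): [MAIN] PC=2: NOP
Event 7 (INT 0): INT 0 arrives: push (MAIN, PC=3), enter IRQ0 at PC=0 (depth now 1)
Event 8 (INT 0): INT 0 arrives: push (IRQ0, PC=0), enter IRQ0 at PC=0 (depth now 2)
Event 9 (EXEC): [IRQ0] PC=0: INC 3 -> ACC=9
Event 10 (EXEC): [IRQ0] PC=1: IRET -> resume IRQ0 at PC=0 (depth now 1)
Event 11 (EXEC): [IRQ0] PC=0: INC 3 -> ACC=12
Event 12 (EXEC): [IRQ0] PC=1: IRET -> resume MAIN at PC=3 (depth now 0)
Event 13 (EXEC): [MAIN] PC=3: DEC 1 -> ACC=11
Event 14 (EXEC): [MAIN] PC=4: NOP
Event 15 (EXEC): [MAIN] PC=5: INC 1 -> ACC=12
Event 16 (EXEC): [MAIN] PC=6: HALT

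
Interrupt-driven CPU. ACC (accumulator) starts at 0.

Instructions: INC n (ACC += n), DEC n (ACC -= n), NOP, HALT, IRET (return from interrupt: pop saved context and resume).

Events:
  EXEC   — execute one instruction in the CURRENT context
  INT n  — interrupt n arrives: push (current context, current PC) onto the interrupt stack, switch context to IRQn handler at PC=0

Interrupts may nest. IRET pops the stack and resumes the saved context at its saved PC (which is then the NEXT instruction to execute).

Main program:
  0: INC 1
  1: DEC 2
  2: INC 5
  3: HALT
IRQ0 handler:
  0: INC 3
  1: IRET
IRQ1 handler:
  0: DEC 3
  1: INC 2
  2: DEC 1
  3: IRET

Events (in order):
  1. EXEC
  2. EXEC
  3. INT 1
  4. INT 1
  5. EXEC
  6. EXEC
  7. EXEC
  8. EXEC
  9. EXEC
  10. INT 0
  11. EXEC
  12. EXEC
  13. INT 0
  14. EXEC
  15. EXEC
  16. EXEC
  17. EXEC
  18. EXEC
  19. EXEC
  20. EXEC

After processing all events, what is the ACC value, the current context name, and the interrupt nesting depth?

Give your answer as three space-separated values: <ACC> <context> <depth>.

Answer: 6 MAIN 0

Derivation:
Event 1 (EXEC): [MAIN] PC=0: INC 1 -> ACC=1
Event 2 (EXEC): [MAIN] PC=1: DEC 2 -> ACC=-1
Event 3 (INT 1): INT 1 arrives: push (MAIN, PC=2), enter IRQ1 at PC=0 (depth now 1)
Event 4 (INT 1): INT 1 arrives: push (IRQ1, PC=0), enter IRQ1 at PC=0 (depth now 2)
Event 5 (EXEC): [IRQ1] PC=0: DEC 3 -> ACC=-4
Event 6 (EXEC): [IRQ1] PC=1: INC 2 -> ACC=-2
Event 7 (EXEC): [IRQ1] PC=2: DEC 1 -> ACC=-3
Event 8 (EXEC): [IRQ1] PC=3: IRET -> resume IRQ1 at PC=0 (depth now 1)
Event 9 (EXEC): [IRQ1] PC=0: DEC 3 -> ACC=-6
Event 10 (INT 0): INT 0 arrives: push (IRQ1, PC=1), enter IRQ0 at PC=0 (depth now 2)
Event 11 (EXEC): [IRQ0] PC=0: INC 3 -> ACC=-3
Event 12 (EXEC): [IRQ0] PC=1: IRET -> resume IRQ1 at PC=1 (depth now 1)
Event 13 (INT 0): INT 0 arrives: push (IRQ1, PC=1), enter IRQ0 at PC=0 (depth now 2)
Event 14 (EXEC): [IRQ0] PC=0: INC 3 -> ACC=0
Event 15 (EXEC): [IRQ0] PC=1: IRET -> resume IRQ1 at PC=1 (depth now 1)
Event 16 (EXEC): [IRQ1] PC=1: INC 2 -> ACC=2
Event 17 (EXEC): [IRQ1] PC=2: DEC 1 -> ACC=1
Event 18 (EXEC): [IRQ1] PC=3: IRET -> resume MAIN at PC=2 (depth now 0)
Event 19 (EXEC): [MAIN] PC=2: INC 5 -> ACC=6
Event 20 (EXEC): [MAIN] PC=3: HALT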